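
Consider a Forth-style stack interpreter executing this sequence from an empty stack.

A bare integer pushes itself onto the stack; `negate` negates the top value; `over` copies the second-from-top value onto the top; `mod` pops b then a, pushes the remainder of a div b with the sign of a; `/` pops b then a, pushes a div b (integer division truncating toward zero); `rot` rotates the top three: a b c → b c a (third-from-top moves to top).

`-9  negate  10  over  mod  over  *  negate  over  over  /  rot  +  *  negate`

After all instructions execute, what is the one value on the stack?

72

-9     -> [-9]
negate -> [9]
10     -> [9, 10]
over   -> [9, 10, 9]
mod    -> [9, 1]
over   -> [9, 1, 9]
*      -> [9, 9]
negate -> [9, -9]
over   -> [9, -9, 9]
over   -> [9, -9, 9, -9]
/      -> [9, -9, -1]
rot    -> [-9, -1, 9]
+      -> [-9, 8]
*      -> [-72]
negate -> [72]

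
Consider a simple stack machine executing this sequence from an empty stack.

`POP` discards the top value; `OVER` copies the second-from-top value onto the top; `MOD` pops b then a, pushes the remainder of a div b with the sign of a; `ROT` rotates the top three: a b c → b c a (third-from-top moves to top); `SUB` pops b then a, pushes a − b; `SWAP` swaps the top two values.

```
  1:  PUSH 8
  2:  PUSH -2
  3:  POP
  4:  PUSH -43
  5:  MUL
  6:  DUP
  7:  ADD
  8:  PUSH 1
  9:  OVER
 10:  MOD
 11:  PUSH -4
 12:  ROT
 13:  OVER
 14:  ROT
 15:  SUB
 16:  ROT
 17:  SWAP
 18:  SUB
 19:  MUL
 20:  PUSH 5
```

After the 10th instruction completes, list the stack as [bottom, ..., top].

[-688, 1]

PUSH 8   -> [8]
PUSH -2  -> [8, -2]
POP      -> [8]
PUSH -43 -> [8, -43]
MUL      -> [-344]
DUP      -> [-344, -344]
ADD      -> [-688]
PUSH 1   -> [-688, 1]
OVER     -> [-688, 1, -688]
MOD      -> [-688, 1]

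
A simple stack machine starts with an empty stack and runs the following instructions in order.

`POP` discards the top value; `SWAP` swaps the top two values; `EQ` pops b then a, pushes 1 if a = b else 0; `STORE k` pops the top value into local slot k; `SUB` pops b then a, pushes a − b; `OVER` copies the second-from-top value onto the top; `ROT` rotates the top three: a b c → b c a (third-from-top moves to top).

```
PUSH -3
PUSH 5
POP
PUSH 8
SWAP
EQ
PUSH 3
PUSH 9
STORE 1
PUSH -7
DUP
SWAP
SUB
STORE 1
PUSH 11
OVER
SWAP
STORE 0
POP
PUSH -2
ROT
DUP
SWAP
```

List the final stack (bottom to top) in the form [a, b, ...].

[3, -2, 0, 0]

PUSH -3 -> -3
PUSH 5  -> -3 5
POP     -> -3
PUSH 8  -> -3 8
SWAP    -> 8 -3
EQ      -> 0
PUSH 3  -> 0 3
PUSH 9  -> 0 3 9
STORE 1 -> 0 3
PUSH -7 -> 0 3 -7
DUP     -> 0 3 -7 -7
SWAP    -> 0 3 -7 -7
SUB     -> 0 3 0
STORE 1 -> 0 3
PUSH 11 -> 0 3 11
OVER    -> 0 3 11 3
SWAP    -> 0 3 3 11
STORE 0 -> 0 3 3
POP     -> 0 3
PUSH -2 -> 0 3 -2
ROT     -> 3 -2 0
DUP     -> 3 -2 0 0
SWAP    -> 3 -2 0 0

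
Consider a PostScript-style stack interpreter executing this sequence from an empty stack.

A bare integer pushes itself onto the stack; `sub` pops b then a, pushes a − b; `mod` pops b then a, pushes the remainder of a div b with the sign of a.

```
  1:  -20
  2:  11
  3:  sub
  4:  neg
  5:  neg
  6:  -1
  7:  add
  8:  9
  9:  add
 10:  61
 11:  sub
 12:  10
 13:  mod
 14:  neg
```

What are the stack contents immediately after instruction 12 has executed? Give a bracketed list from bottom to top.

-20 -> -20
11  -> -20 11
sub -> -31
neg -> 31
neg -> -31
-1  -> -31 -1
add -> -32
9   -> -32 9
add -> -23
61  -> -23 61
sub -> -84
10  -> -84 10

[-84, 10]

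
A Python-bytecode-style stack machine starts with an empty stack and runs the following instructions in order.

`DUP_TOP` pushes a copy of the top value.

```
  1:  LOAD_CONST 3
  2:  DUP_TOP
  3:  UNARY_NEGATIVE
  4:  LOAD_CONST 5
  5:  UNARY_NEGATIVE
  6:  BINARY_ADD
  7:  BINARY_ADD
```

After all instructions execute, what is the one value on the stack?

-5

LOAD_CONST 3    [3]
DUP_TOP         [3, 3]
UNARY_NEGATIVE  [3, -3]
LOAD_CONST 5    [3, -3, 5]
UNARY_NEGATIVE  [3, -3, -5]
BINARY_ADD      [3, -8]
BINARY_ADD      [-5]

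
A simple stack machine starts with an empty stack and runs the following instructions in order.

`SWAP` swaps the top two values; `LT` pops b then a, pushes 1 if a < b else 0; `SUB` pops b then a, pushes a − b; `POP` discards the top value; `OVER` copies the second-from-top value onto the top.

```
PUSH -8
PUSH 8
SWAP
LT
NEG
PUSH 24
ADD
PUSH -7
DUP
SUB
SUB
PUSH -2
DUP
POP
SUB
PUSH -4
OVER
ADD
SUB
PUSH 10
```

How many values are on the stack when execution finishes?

PUSH -8  [-8]
PUSH 8   [-8, 8]
SWAP     [8, -8]
LT       [0]
NEG      [0]
PUSH 24  [0, 24]
ADD      [24]
PUSH -7  [24, -7]
DUP      [24, -7, -7]
SUB      [24, 0]
SUB      [24]
PUSH -2  [24, -2]
DUP      [24, -2, -2]
POP      [24, -2]
SUB      [26]
PUSH -4  [26, -4]
OVER     [26, -4, 26]
ADD      [26, 22]
SUB      [4]
PUSH 10  [4, 10]

2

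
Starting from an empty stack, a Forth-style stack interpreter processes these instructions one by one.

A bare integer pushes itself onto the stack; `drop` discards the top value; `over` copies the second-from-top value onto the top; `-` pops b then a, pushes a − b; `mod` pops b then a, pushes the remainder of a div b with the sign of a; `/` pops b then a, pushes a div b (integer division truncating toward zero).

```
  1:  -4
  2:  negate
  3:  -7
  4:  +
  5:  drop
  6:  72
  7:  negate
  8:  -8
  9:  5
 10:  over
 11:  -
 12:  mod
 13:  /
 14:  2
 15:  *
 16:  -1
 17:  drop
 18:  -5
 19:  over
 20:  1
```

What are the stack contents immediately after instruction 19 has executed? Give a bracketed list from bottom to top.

[18, -5, 18]

-4      -4
negate  4
-7      4 -7
+       -3
drop    (empty)
72      72
negate  -72
-8      -72 -8
5       -72 -8 5
over    -72 -8 5 -8
-       -72 -8 13
mod     -72 -8
/       9
2       9 2
*       18
-1      18 -1
drop    18
-5      18 -5
over    18 -5 18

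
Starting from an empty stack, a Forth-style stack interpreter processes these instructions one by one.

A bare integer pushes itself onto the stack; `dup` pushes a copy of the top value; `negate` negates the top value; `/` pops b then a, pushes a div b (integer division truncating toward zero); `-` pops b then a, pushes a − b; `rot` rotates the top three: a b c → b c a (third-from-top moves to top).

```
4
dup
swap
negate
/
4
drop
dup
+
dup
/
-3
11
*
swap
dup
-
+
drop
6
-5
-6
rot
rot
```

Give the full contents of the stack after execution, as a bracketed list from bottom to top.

4       [4]
dup     [4, 4]
swap    [4, 4]
negate  [4, -4]
/       [-1]
4       [-1, 4]
drop    [-1]
dup     [-1, -1]
+       [-2]
dup     [-2, -2]
/       [1]
-3      [1, -3]
11      [1, -3, 11]
*       [1, -33]
swap    [-33, 1]
dup     [-33, 1, 1]
-       [-33, 0]
+       [-33]
drop    []
6       [6]
-5      [6, -5]
-6      [6, -5, -6]
rot     [-5, -6, 6]
rot     [-6, 6, -5]

[-6, 6, -5]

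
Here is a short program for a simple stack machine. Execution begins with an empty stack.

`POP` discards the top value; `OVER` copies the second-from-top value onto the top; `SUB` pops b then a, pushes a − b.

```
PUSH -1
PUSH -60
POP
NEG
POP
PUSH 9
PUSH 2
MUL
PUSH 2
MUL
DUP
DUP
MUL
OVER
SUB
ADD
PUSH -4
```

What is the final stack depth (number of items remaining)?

PUSH -1  -> [-1]
PUSH -60 -> [-1, -60]
POP      -> [-1]
NEG      -> [1]
POP      -> []
PUSH 9   -> [9]
PUSH 2   -> [9, 2]
MUL      -> [18]
PUSH 2   -> [18, 2]
MUL      -> [36]
DUP      -> [36, 36]
DUP      -> [36, 36, 36]
MUL      -> [36, 1296]
OVER     -> [36, 1296, 36]
SUB      -> [36, 1260]
ADD      -> [1296]
PUSH -4  -> [1296, -4]

2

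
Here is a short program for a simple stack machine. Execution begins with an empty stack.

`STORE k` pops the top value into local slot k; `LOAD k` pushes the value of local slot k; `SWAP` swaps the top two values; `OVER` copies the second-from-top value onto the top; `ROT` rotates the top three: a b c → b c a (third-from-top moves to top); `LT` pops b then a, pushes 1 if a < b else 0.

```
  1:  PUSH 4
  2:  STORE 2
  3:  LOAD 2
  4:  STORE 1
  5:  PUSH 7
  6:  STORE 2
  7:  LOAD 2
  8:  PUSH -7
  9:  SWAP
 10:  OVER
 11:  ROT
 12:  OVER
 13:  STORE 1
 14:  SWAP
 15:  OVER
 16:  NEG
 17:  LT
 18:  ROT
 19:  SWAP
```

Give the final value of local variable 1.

PUSH 4  -> 4
STORE 2 -> (empty)
LOAD 2  -> 4
STORE 1 -> (empty)
PUSH 7  -> 7
STORE 2 -> (empty)
LOAD 2  -> 7
PUSH -7 -> 7 -7
SWAP    -> -7 7
OVER    -> -7 7 -7
ROT     -> 7 -7 -7
OVER    -> 7 -7 -7 -7
STORE 1 -> 7 -7 -7
SWAP    -> 7 -7 -7
OVER    -> 7 -7 -7 -7
NEG     -> 7 -7 -7 7
LT      -> 7 -7 1
ROT     -> -7 1 7
SWAP    -> -7 7 1

-7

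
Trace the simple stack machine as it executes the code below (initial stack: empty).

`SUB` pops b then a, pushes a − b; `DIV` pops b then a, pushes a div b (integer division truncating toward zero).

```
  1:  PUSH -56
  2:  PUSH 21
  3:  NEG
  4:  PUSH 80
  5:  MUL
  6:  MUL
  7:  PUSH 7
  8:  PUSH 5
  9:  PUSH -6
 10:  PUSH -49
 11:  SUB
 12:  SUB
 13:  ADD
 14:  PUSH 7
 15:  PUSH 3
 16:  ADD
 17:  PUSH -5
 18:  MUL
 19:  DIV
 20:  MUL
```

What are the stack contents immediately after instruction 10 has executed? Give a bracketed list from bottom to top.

PUSH -56 → [-56]
PUSH 21  → [-56, 21]
NEG      → [-56, -21]
PUSH 80  → [-56, -21, 80]
MUL      → [-56, -1680]
MUL      → [94080]
PUSH 7   → [94080, 7]
PUSH 5   → [94080, 7, 5]
PUSH -6  → [94080, 7, 5, -6]
PUSH -49 → [94080, 7, 5, -6, -49]

[94080, 7, 5, -6, -49]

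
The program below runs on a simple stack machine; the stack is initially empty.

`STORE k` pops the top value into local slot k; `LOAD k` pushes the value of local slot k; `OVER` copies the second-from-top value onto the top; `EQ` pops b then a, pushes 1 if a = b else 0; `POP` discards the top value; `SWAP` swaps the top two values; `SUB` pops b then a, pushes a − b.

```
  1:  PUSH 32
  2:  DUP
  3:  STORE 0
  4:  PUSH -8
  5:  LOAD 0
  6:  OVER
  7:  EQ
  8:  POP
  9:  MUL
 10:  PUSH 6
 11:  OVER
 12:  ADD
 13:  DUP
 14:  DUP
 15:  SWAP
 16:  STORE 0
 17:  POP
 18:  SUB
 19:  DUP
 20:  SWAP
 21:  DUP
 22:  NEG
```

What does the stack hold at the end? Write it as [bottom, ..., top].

PUSH 32  [32]
DUP      [32, 32]
STORE 0  [32]
PUSH -8  [32, -8]
LOAD 0   [32, -8, 32]
OVER     [32, -8, 32, -8]
EQ       [32, -8, 0]
POP      [32, -8]
MUL      [-256]
PUSH 6   [-256, 6]
OVER     [-256, 6, -256]
ADD      [-256, -250]
DUP      [-256, -250, -250]
DUP      [-256, -250, -250, -250]
SWAP     [-256, -250, -250, -250]
STORE 0  [-256, -250, -250]
POP      [-256, -250]
SUB      [-6]
DUP      [-6, -6]
SWAP     [-6, -6]
DUP      [-6, -6, -6]
NEG      [-6, -6, 6]

[-6, -6, 6]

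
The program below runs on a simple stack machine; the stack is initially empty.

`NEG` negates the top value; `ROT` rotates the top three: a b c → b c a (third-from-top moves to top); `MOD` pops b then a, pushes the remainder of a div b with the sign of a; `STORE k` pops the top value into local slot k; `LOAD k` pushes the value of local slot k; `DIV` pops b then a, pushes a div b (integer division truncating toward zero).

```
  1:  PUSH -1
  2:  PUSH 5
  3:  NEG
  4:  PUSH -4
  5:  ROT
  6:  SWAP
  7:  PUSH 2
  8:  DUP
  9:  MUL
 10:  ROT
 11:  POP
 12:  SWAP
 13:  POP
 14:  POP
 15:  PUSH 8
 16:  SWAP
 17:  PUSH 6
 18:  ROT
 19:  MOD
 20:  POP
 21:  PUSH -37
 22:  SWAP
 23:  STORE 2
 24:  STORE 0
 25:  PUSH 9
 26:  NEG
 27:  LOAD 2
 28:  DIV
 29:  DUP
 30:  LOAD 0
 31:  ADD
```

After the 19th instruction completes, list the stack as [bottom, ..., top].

[-5, 6]

PUSH -1 : [-1]
PUSH 5  : [-1, 5]
NEG     : [-1, -5]
PUSH -4 : [-1, -5, -4]
ROT     : [-5, -4, -1]
SWAP    : [-5, -1, -4]
PUSH 2  : [-5, -1, -4, 2]
DUP     : [-5, -1, -4, 2, 2]
MUL     : [-5, -1, -4, 4]
ROT     : [-5, -4, 4, -1]
POP     : [-5, -4, 4]
SWAP    : [-5, 4, -4]
POP     : [-5, 4]
POP     : [-5]
PUSH 8  : [-5, 8]
SWAP    : [8, -5]
PUSH 6  : [8, -5, 6]
ROT     : [-5, 6, 8]
MOD     : [-5, 6]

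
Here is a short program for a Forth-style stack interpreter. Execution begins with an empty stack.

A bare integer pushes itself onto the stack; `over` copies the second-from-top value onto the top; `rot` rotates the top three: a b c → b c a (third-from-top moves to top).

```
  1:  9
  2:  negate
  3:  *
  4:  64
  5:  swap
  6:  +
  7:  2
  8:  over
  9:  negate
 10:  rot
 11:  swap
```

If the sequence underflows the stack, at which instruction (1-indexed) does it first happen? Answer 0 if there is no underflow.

9      → 9
negate → -9
*  — needs 2 operands, stack has 1 → underflow

3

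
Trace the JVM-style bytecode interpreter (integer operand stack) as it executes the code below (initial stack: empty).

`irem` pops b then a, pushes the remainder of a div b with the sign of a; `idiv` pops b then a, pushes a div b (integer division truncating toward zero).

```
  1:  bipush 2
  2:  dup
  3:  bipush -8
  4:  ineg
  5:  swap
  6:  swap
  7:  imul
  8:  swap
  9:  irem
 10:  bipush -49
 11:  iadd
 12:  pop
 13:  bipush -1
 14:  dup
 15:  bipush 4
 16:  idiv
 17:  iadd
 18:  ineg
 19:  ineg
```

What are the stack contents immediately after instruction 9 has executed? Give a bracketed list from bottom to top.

[0]

bipush 2  : [2]
dup       : [2, 2]
bipush -8 : [2, 2, -8]
ineg      : [2, 2, 8]
swap      : [2, 8, 2]
swap      : [2, 2, 8]
imul      : [2, 16]
swap      : [16, 2]
irem      : [0]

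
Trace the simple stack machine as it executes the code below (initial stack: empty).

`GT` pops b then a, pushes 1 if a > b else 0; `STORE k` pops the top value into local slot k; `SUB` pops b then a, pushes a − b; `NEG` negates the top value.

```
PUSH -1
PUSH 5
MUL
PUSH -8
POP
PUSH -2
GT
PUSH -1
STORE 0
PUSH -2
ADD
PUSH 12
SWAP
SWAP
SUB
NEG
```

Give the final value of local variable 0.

-1

PUSH -1  -1
PUSH 5   -1 5
MUL      -5
PUSH -8  -5 -8
POP      -5
PUSH -2  -5 -2
GT       0
PUSH -1  0 -1
STORE 0  0
PUSH -2  0 -2
ADD      -2
PUSH 12  -2 12
SWAP     12 -2
SWAP     -2 12
SUB      -14
NEG      14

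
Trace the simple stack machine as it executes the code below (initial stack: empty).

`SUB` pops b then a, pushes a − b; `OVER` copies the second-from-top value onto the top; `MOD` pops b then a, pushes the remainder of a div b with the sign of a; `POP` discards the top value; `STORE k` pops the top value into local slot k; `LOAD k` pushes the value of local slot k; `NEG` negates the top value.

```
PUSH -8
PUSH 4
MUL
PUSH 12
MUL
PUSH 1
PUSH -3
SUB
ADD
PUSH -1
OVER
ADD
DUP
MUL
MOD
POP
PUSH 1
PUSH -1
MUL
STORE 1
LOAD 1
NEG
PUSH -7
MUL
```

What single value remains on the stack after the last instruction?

PUSH -8 : [-8]
PUSH 4  : [-8, 4]
MUL     : [-32]
PUSH 12 : [-32, 12]
MUL     : [-384]
PUSH 1  : [-384, 1]
PUSH -3 : [-384, 1, -3]
SUB     : [-384, 4]
ADD     : [-380]
PUSH -1 : [-380, -1]
OVER    : [-380, -1, -380]
ADD     : [-380, -381]
DUP     : [-380, -381, -381]
MUL     : [-380, 145161]
MOD     : [-380]
POP     : []
PUSH 1  : [1]
PUSH -1 : [1, -1]
MUL     : [-1]
STORE 1 : []
LOAD 1  : [-1]
NEG     : [1]
PUSH -7 : [1, -7]
MUL     : [-7]

-7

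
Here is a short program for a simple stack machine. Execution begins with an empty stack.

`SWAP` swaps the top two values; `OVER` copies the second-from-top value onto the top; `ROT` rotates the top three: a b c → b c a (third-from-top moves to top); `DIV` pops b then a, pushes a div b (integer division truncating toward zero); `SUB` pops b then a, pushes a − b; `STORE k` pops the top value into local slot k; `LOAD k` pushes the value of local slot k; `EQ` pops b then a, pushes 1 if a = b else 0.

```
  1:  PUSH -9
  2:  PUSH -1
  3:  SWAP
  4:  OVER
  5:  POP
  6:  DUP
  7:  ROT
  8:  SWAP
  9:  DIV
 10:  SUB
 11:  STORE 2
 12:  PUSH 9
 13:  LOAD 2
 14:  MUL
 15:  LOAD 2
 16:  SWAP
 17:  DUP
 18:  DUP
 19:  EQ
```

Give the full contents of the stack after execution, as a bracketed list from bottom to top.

PUSH -9 → -9
PUSH -1 → -9 -1
SWAP    → -1 -9
OVER    → -1 -9 -1
POP     → -1 -9
DUP     → -1 -9 -9
ROT     → -9 -9 -1
SWAP    → -9 -1 -9
DIV     → -9 0
SUB     → -9
STORE 2 → (empty)
PUSH 9  → 9
LOAD 2  → 9 -9
MUL     → -81
LOAD 2  → -81 -9
SWAP    → -9 -81
DUP     → -9 -81 -81
DUP     → -9 -81 -81 -81
EQ      → -9 -81 1

[-9, -81, 1]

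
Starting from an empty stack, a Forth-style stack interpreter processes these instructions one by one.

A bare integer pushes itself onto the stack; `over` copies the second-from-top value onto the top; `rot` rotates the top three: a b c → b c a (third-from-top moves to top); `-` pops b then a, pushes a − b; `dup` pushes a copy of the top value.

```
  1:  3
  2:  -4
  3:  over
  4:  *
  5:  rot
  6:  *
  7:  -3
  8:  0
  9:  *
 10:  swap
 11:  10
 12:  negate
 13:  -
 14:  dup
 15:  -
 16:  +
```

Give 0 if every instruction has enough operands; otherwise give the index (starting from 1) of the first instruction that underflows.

5

3    -> 3
-4   -> 3 -4
over -> 3 -4 3
*    -> 3 -12
rot  — needs 3 operands, stack has 2 → underflow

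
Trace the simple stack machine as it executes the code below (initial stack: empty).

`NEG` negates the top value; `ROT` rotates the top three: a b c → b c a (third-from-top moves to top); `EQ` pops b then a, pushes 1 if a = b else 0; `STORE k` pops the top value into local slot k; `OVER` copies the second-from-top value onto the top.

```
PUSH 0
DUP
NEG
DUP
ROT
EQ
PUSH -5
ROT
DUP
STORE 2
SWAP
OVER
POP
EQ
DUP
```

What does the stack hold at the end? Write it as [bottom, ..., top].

[1, 0, 0]

PUSH 0  : [0]
DUP     : [0, 0]
NEG     : [0, 0]
DUP     : [0, 0, 0]
ROT     : [0, 0, 0]
EQ      : [0, 1]
PUSH -5 : [0, 1, -5]
ROT     : [1, -5, 0]
DUP     : [1, -5, 0, 0]
STORE 2 : [1, -5, 0]
SWAP    : [1, 0, -5]
OVER    : [1, 0, -5, 0]
POP     : [1, 0, -5]
EQ      : [1, 0]
DUP     : [1, 0, 0]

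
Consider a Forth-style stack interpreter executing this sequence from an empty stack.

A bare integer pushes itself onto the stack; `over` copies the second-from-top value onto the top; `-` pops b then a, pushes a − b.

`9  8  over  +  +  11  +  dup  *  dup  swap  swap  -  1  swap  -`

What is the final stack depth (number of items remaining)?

9    : [9]
8    : [9, 8]
over : [9, 8, 9]
+    : [9, 17]
+    : [26]
11   : [26, 11]
+    : [37]
dup  : [37, 37]
*    : [1369]
dup  : [1369, 1369]
swap : [1369, 1369]
swap : [1369, 1369]
-    : [0]
1    : [0, 1]
swap : [1, 0]
-    : [1]

1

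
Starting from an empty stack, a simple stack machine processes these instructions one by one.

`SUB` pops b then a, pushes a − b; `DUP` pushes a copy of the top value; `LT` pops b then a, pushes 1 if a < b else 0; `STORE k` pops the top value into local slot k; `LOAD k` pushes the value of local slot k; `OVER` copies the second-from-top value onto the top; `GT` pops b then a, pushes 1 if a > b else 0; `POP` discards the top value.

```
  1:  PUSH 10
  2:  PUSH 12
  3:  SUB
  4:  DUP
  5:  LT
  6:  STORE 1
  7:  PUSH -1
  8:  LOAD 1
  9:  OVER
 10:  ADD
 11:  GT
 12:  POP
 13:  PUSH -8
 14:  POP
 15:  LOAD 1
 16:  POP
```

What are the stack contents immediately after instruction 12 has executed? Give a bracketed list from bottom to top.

[]

PUSH 10 → [10]
PUSH 12 → [10, 12]
SUB     → [-2]
DUP     → [-2, -2]
LT      → [0]
STORE 1 → []
PUSH -1 → [-1]
LOAD 1  → [-1, 0]
OVER    → [-1, 0, -1]
ADD     → [-1, -1]
GT      → [0]
POP     → []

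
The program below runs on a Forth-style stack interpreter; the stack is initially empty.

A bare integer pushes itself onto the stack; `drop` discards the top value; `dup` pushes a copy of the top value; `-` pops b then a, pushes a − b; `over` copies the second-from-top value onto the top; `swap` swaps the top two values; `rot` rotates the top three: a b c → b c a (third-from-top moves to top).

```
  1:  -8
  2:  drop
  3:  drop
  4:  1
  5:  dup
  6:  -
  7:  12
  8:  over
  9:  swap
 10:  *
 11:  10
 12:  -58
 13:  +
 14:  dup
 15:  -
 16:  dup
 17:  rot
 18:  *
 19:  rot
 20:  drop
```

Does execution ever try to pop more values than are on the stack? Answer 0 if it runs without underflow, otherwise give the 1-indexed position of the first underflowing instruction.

3

-8   : [-8]
drop : []
drop  — needs 1 operand, stack has 0 → underflow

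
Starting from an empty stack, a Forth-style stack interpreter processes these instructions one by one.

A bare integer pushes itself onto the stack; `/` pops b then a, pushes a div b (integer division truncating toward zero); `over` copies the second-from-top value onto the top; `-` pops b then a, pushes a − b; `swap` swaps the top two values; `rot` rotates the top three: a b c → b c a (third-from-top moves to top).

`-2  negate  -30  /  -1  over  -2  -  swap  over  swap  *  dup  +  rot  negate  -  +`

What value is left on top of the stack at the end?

-2

-2     → -2
negate → 2
-30    → 2 -30
/      → 0
-1     → 0 -1
over   → 0 -1 0
-2     → 0 -1 0 -2
-      → 0 -1 2
swap   → 0 2 -1
over   → 0 2 -1 2
swap   → 0 2 2 -1
*      → 0 2 -2
dup    → 0 2 -2 -2
+      → 0 2 -4
rot    → 2 -4 0
negate → 2 -4 0
-      → 2 -4
+      → -2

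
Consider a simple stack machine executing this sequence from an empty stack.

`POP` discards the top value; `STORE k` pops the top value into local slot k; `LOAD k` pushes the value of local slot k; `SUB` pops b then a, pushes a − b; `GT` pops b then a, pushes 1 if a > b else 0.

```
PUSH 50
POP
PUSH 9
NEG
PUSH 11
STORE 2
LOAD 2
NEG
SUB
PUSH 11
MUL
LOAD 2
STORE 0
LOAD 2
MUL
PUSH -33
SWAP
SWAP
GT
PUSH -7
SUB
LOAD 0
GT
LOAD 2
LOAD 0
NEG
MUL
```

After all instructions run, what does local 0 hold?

PUSH 50  → [50]
POP      → []
PUSH 9   → [9]
NEG      → [-9]
PUSH 11  → [-9, 11]
STORE 2  → [-9]
LOAD 2   → [-9, 11]
NEG      → [-9, -11]
SUB      → [2]
PUSH 11  → [2, 11]
MUL      → [22]
LOAD 2   → [22, 11]
STORE 0  → [22]
LOAD 2   → [22, 11]
MUL      → [242]
PUSH -33 → [242, -33]
SWAP     → [-33, 242]
SWAP     → [242, -33]
GT       → [1]
PUSH -7  → [1, -7]
SUB      → [8]
LOAD 0   → [8, 11]
GT       → [0]
LOAD 2   → [0, 11]
LOAD 0   → [0, 11, 11]
NEG      → [0, 11, -11]
MUL      → [0, -121]

11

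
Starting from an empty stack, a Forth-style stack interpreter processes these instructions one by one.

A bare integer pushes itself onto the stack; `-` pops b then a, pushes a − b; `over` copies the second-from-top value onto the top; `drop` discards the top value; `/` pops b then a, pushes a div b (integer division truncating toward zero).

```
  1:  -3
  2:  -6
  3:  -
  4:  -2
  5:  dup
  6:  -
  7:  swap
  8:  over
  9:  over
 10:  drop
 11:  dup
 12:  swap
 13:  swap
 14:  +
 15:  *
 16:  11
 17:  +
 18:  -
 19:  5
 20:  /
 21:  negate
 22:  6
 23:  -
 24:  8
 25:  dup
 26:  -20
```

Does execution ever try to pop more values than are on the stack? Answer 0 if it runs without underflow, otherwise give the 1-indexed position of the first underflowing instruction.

0

-3     → [-3]
-6     → [-3, -6]
-      → [3]
-2     → [3, -2]
dup    → [3, -2, -2]
-      → [3, 0]
swap   → [0, 3]
over   → [0, 3, 0]
over   → [0, 3, 0, 3]
drop   → [0, 3, 0]
dup    → [0, 3, 0, 0]
swap   → [0, 3, 0, 0]
swap   → [0, 3, 0, 0]
+      → [0, 3, 0]
*      → [0, 0]
11     → [0, 0, 11]
+      → [0, 11]
-      → [-11]
5      → [-11, 5]
/      → [-2]
negate → [2]
6      → [2, 6]
-      → [-4]
8      → [-4, 8]
dup    → [-4, 8, 8]
-20    → [-4, 8, 8, -20]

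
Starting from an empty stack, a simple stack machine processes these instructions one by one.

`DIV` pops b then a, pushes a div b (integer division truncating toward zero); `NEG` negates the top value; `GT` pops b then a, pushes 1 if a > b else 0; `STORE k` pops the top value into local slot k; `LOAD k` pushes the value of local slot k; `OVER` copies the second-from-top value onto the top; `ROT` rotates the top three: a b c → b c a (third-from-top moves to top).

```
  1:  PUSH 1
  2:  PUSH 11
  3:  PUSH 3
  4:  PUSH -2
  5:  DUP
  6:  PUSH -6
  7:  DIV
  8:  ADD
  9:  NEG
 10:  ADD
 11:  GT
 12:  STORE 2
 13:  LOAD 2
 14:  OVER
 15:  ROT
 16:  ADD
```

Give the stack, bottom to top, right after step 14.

[1, 1, 1]

PUSH 1   [1]
PUSH 11  [1, 11]
PUSH 3   [1, 11, 3]
PUSH -2  [1, 11, 3, -2]
DUP      [1, 11, 3, -2, -2]
PUSH -6  [1, 11, 3, -2, -2, -6]
DIV      [1, 11, 3, -2, 0]
ADD      [1, 11, 3, -2]
NEG      [1, 11, 3, 2]
ADD      [1, 11, 5]
GT       [1, 1]
STORE 2  [1]
LOAD 2   [1, 1]
OVER     [1, 1, 1]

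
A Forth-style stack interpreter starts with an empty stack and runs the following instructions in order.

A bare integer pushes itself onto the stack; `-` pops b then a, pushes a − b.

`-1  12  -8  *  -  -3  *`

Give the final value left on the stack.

-285

-1 -> [-1]
12 -> [-1, 12]
-8 -> [-1, 12, -8]
*  -> [-1, -96]
-  -> [95]
-3 -> [95, -3]
*  -> [-285]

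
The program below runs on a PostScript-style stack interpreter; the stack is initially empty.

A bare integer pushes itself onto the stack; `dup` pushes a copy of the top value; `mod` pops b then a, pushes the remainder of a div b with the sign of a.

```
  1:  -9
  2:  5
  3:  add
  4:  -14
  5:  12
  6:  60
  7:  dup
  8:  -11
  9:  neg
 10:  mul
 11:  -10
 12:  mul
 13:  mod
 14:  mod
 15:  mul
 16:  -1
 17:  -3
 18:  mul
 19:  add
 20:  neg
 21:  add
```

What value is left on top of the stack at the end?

161

-9  : [-9]
5   : [-9, 5]
add : [-4]
-14 : [-4, -14]
12  : [-4, -14, 12]
60  : [-4, -14, 12, 60]
dup : [-4, -14, 12, 60, 60]
-11 : [-4, -14, 12, 60, 60, -11]
neg : [-4, -14, 12, 60, 60, 11]
mul : [-4, -14, 12, 60, 660]
-10 : [-4, -14, 12, 60, 660, -10]
mul : [-4, -14, 12, 60, -6600]
mod : [-4, -14, 12, 60]
mod : [-4, -14, 12]
mul : [-4, -168]
-1  : [-4, -168, -1]
-3  : [-4, -168, -1, -3]
mul : [-4, -168, 3]
add : [-4, -165]
neg : [-4, 165]
add : [161]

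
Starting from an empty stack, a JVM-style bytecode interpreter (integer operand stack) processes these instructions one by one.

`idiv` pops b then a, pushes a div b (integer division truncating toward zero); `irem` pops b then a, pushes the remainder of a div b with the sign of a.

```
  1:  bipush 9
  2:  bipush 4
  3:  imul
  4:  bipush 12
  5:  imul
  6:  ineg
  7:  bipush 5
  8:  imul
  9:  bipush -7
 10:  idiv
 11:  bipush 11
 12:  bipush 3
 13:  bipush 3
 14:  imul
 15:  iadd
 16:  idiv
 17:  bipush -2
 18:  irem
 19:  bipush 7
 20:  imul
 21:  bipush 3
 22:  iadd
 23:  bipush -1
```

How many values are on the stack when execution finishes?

bipush 9  : 9
bipush 4  : 9 4
imul      : 36
bipush 12 : 36 12
imul      : 432
ineg      : -432
bipush 5  : -432 5
imul      : -2160
bipush -7 : -2160 -7
idiv      : 308
bipush 11 : 308 11
bipush 3  : 308 11 3
bipush 3  : 308 11 3 3
imul      : 308 11 9
iadd      : 308 20
idiv      : 15
bipush -2 : 15 -2
irem      : 1
bipush 7  : 1 7
imul      : 7
bipush 3  : 7 3
iadd      : 10
bipush -1 : 10 -1

2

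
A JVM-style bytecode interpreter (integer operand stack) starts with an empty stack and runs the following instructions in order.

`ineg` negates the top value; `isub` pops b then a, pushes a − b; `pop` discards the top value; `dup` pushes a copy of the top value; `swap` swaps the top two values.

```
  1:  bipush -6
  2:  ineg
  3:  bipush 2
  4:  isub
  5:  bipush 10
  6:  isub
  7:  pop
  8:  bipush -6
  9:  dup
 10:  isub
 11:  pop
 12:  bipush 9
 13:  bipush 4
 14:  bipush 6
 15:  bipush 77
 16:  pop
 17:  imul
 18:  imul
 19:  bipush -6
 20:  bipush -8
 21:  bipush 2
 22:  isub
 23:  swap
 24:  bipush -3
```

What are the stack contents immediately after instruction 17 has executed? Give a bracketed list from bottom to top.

[9, 24]

bipush -6 -> -6
ineg      -> 6
bipush 2  -> 6 2
isub      -> 4
bipush 10 -> 4 10
isub      -> -6
pop       -> (empty)
bipush -6 -> -6
dup       -> -6 -6
isub      -> 0
pop       -> (empty)
bipush 9  -> 9
bipush 4  -> 9 4
bipush 6  -> 9 4 6
bipush 77 -> 9 4 6 77
pop       -> 9 4 6
imul      -> 9 24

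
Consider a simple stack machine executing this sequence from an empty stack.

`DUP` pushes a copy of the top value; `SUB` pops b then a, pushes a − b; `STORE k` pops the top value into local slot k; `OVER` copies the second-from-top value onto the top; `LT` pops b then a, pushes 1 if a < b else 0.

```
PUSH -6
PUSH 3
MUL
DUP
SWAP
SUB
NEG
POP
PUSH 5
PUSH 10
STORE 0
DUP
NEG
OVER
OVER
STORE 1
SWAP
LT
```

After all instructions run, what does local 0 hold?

PUSH -6  [-6]
PUSH 3   [-6, 3]
MUL      [-18]
DUP      [-18, -18]
SWAP     [-18, -18]
SUB      [0]
NEG      [0]
POP      []
PUSH 5   [5]
PUSH 10  [5, 10]
STORE 0  [5]
DUP      [5, 5]
NEG      [5, -5]
OVER     [5, -5, 5]
OVER     [5, -5, 5, -5]
STORE 1  [5, -5, 5]
SWAP     [5, 5, -5]
LT       [5, 0]

10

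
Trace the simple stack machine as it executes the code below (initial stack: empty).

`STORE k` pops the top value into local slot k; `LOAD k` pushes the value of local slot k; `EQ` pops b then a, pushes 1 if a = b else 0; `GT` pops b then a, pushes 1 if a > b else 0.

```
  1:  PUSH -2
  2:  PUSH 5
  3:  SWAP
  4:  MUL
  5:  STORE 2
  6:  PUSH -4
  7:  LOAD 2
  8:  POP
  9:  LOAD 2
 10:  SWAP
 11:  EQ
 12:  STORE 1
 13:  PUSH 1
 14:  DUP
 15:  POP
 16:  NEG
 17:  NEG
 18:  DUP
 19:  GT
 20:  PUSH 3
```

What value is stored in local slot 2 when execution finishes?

-10

PUSH -2 -> -2
PUSH 5  -> -2 5
SWAP    -> 5 -2
MUL     -> -10
STORE 2 -> (empty)
PUSH -4 -> -4
LOAD 2  -> -4 -10
POP     -> -4
LOAD 2  -> -4 -10
SWAP    -> -10 -4
EQ      -> 0
STORE 1 -> (empty)
PUSH 1  -> 1
DUP     -> 1 1
POP     -> 1
NEG     -> -1
NEG     -> 1
DUP     -> 1 1
GT      -> 0
PUSH 3  -> 0 3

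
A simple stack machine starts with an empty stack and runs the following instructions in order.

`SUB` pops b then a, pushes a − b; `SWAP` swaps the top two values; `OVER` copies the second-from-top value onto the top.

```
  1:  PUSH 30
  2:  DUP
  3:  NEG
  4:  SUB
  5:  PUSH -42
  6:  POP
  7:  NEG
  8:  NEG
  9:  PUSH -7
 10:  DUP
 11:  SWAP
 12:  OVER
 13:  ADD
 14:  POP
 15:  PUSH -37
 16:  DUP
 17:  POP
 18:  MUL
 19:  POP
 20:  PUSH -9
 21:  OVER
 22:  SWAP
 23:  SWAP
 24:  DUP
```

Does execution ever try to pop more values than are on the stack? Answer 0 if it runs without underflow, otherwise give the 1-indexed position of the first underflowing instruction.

0

PUSH 30  -> 30
DUP      -> 30 30
NEG      -> 30 -30
SUB      -> 60
PUSH -42 -> 60 -42
POP      -> 60
NEG      -> -60
NEG      -> 60
PUSH -7  -> 60 -7
DUP      -> 60 -7 -7
SWAP     -> 60 -7 -7
OVER     -> 60 -7 -7 -7
ADD      -> 60 -7 -14
POP      -> 60 -7
PUSH -37 -> 60 -7 -37
DUP      -> 60 -7 -37 -37
POP      -> 60 -7 -37
MUL      -> 60 259
POP      -> 60
PUSH -9  -> 60 -9
OVER     -> 60 -9 60
SWAP     -> 60 60 -9
SWAP     -> 60 -9 60
DUP      -> 60 -9 60 60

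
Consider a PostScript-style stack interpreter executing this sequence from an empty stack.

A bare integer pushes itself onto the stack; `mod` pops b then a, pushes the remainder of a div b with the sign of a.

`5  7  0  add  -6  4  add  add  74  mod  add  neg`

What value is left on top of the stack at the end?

5   → [5]
7   → [5, 7]
0   → [5, 7, 0]
add → [5, 7]
-6  → [5, 7, -6]
4   → [5, 7, -6, 4]
add → [5, 7, -2]
add → [5, 5]
74  → [5, 5, 74]
mod → [5, 5]
add → [10]
neg → [-10]

-10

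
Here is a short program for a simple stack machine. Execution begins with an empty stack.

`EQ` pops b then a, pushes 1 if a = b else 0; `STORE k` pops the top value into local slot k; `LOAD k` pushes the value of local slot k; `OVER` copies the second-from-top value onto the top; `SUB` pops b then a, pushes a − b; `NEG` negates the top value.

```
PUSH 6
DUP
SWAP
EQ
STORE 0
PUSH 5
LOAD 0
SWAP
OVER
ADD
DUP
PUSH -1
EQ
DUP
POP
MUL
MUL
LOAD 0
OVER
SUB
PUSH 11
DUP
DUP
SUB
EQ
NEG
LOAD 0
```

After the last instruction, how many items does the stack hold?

PUSH 6  → 6
DUP     → 6 6
SWAP    → 6 6
EQ      → 1
STORE 0 → (empty)
PUSH 5  → 5
LOAD 0  → 5 1
SWAP    → 1 5
OVER    → 1 5 1
ADD     → 1 6
DUP     → 1 6 6
PUSH -1 → 1 6 6 -1
EQ      → 1 6 0
DUP     → 1 6 0 0
POP     → 1 6 0
MUL     → 1 0
MUL     → 0
LOAD 0  → 0 1
OVER    → 0 1 0
SUB     → 0 1
PUSH 11 → 0 1 11
DUP     → 0 1 11 11
DUP     → 0 1 11 11 11
SUB     → 0 1 11 0
EQ      → 0 1 0
NEG     → 0 1 0
LOAD 0  → 0 1 0 1

4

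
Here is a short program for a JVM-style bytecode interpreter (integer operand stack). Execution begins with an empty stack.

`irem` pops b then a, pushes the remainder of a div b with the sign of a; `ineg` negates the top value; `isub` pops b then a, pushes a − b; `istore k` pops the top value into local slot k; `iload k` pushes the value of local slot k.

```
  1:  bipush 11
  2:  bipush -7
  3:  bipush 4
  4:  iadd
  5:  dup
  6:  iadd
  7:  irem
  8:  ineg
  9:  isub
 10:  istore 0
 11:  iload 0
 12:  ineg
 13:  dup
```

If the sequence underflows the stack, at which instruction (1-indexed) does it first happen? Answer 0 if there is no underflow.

bipush 11 : 11
bipush -7 : 11 -7
bipush 4  : 11 -7 4
iadd      : 11 -3
dup       : 11 -3 -3
iadd      : 11 -6
irem      : 5
ineg      : -5
isub  — needs 2 operands, stack has 1 → underflow

9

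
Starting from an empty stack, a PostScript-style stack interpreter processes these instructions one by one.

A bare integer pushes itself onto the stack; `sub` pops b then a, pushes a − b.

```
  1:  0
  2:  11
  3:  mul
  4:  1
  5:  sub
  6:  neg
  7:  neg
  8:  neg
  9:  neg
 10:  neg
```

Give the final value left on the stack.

0   -> [0]
11  -> [0, 11]
mul -> [0]
1   -> [0, 1]
sub -> [-1]
neg -> [1]
neg -> [-1]
neg -> [1]
neg -> [-1]
neg -> [1]

1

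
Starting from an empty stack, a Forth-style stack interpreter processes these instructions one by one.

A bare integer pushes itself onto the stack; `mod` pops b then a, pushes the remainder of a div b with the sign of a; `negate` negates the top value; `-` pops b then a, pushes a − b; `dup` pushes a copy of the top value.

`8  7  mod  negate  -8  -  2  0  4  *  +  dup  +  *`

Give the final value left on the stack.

8      -> 8
7      -> 8 7
mod    -> 1
negate -> -1
-8     -> -1 -8
-      -> 7
2      -> 7 2
0      -> 7 2 0
4      -> 7 2 0 4
*      -> 7 2 0
+      -> 7 2
dup    -> 7 2 2
+      -> 7 4
*      -> 28

28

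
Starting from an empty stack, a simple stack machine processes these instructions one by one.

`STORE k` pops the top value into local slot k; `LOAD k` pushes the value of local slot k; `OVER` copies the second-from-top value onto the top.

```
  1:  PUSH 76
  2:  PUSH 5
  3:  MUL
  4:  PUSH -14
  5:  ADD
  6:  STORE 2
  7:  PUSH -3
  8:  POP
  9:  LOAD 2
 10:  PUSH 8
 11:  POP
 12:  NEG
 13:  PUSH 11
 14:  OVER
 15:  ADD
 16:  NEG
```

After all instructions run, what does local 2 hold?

PUSH 76   [76]
PUSH 5    [76, 5]
MUL       [380]
PUSH -14  [380, -14]
ADD       [366]
STORE 2   []
PUSH -3   [-3]
POP       []
LOAD 2    [366]
PUSH 8    [366, 8]
POP       [366]
NEG       [-366]
PUSH 11   [-366, 11]
OVER      [-366, 11, -366]
ADD       [-366, -355]
NEG       [-366, 355]

366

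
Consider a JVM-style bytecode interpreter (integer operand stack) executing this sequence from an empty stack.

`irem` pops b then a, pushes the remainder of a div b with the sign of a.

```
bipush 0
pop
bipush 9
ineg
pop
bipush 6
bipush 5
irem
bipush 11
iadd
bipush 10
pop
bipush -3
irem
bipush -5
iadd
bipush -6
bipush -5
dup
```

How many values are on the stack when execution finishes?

4

bipush 0   0
pop        (empty)
bipush 9   9
ineg       -9
pop        (empty)
bipush 6   6
bipush 5   6 5
irem       1
bipush 11  1 11
iadd       12
bipush 10  12 10
pop        12
bipush -3  12 -3
irem       0
bipush -5  0 -5
iadd       -5
bipush -6  -5 -6
bipush -5  -5 -6 -5
dup        -5 -6 -5 -5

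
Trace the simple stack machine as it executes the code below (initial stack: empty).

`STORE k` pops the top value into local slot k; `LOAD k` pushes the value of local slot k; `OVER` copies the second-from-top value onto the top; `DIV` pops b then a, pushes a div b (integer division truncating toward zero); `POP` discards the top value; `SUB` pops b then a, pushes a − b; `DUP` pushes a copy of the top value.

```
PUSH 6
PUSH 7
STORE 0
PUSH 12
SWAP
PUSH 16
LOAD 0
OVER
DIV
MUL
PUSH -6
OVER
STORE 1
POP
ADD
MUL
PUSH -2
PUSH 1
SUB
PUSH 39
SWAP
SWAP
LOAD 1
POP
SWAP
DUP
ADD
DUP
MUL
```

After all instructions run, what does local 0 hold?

PUSH 6   6
PUSH 7   6 7
STORE 0  6
PUSH 12  6 12
SWAP     12 6
PUSH 16  12 6 16
LOAD 0   12 6 16 7
OVER     12 6 16 7 16
DIV      12 6 16 0
MUL      12 6 0
PUSH -6  12 6 0 -6
OVER     12 6 0 -6 0
STORE 1  12 6 0 -6
POP      12 6 0
ADD      12 6
MUL      72
PUSH -2  72 -2
PUSH 1   72 -2 1
SUB      72 -3
PUSH 39  72 -3 39
SWAP     72 39 -3
SWAP     72 -3 39
LOAD 1   72 -3 39 0
POP      72 -3 39
SWAP     72 39 -3
DUP      72 39 -3 -3
ADD      72 39 -6
DUP      72 39 -6 -6
MUL      72 39 36

7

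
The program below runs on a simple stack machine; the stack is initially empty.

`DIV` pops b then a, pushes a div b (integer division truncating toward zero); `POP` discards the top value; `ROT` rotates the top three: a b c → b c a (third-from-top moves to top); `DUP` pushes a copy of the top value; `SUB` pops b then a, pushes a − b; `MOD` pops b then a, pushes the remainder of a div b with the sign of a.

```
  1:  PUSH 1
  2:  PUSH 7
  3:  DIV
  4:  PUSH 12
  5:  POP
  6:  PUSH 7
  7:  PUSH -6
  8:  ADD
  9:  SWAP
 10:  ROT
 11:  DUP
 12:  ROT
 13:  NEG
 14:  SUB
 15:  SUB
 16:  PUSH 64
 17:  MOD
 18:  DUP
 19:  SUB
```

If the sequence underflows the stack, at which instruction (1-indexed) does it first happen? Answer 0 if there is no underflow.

10

PUSH 1  → 1
PUSH 7  → 1 7
DIV     → 0
PUSH 12 → 0 12
POP     → 0
PUSH 7  → 0 7
PUSH -6 → 0 7 -6
ADD     → 0 1
SWAP    → 1 0
ROT  — needs 3 operands, stack has 2 → underflow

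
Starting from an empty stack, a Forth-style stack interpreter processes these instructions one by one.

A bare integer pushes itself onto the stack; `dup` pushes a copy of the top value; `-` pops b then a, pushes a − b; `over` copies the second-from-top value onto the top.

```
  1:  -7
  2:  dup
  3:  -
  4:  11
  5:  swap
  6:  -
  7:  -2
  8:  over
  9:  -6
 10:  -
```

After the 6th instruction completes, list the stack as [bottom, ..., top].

-7   → [-7]
dup  → [-7, -7]
-    → [0]
11   → [0, 11]
swap → [11, 0]
-    → [11]

[11]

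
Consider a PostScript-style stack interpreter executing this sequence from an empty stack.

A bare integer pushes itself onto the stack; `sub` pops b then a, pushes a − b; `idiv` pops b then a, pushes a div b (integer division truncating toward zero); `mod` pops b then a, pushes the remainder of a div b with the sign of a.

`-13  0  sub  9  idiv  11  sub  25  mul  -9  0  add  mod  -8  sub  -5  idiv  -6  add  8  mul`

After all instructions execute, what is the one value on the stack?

-13  : [-13]
0    : [-13, 0]
sub  : [-13]
9    : [-13, 9]
idiv : [-1]
11   : [-1, 11]
sub  : [-12]
25   : [-12, 25]
mul  : [-300]
-9   : [-300, -9]
0    : [-300, -9, 0]
add  : [-300, -9]
mod  : [-3]
-8   : [-3, -8]
sub  : [5]
-5   : [5, -5]
idiv : [-1]
-6   : [-1, -6]
add  : [-7]
8    : [-7, 8]
mul  : [-56]

-56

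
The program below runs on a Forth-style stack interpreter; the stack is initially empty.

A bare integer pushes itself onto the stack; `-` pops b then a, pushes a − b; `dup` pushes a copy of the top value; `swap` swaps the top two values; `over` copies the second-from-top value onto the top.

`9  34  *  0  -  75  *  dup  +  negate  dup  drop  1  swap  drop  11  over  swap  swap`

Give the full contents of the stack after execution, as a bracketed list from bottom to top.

9      → [9]
34     → [9, 34]
*      → [306]
0      → [306, 0]
-      → [306]
75     → [306, 75]
*      → [22950]
dup    → [22950, 22950]
+      → [45900]
negate → [-45900]
dup    → [-45900, -45900]
drop   → [-45900]
1      → [-45900, 1]
swap   → [1, -45900]
drop   → [1]
11     → [1, 11]
over   → [1, 11, 1]
swap   → [1, 1, 11]
swap   → [1, 11, 1]

[1, 11, 1]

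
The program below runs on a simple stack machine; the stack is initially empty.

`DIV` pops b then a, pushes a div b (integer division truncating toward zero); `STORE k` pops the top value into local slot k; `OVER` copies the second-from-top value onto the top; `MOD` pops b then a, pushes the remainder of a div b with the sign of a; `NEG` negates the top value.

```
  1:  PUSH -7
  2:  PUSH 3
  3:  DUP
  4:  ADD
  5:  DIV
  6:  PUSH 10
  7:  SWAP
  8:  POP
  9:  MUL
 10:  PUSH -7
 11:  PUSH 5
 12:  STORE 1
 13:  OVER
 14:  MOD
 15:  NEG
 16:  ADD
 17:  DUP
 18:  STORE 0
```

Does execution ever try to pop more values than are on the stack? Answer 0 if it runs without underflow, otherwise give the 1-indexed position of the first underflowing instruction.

9

PUSH -7 → -7
PUSH 3  → -7 3
DUP     → -7 3 3
ADD     → -7 6
DIV     → -1
PUSH 10 → -1 10
SWAP    → 10 -1
POP     → 10
MUL  — needs 2 operands, stack has 1 → underflow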